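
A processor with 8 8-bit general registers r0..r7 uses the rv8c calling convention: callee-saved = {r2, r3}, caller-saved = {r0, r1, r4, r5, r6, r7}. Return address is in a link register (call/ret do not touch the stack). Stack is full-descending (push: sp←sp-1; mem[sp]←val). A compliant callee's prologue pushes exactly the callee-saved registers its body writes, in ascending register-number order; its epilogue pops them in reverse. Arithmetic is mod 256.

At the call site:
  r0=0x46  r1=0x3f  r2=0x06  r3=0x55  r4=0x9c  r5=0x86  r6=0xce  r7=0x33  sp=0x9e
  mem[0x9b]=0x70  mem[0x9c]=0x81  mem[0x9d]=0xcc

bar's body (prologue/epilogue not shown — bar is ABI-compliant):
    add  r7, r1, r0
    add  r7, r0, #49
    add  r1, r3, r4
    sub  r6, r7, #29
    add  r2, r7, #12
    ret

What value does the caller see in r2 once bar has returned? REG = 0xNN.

prologue: push r2 -> mem[0x9d]=0x06, sp=0x9d
body[0] add  r7, r1, r0 -> r7=0x85
body[1] add  r7, r0, #49 -> r7=0x77
body[2] add  r1, r3, r4 -> r1=0xf1
body[3] sub  r6, r7, #29 -> r6=0x5a
body[4] add  r2, r7, #12 -> r2=0x83
epilogue: pop r2=0x06, sp=0x9e
r2 is callee-saved -> restored

REG = 0x06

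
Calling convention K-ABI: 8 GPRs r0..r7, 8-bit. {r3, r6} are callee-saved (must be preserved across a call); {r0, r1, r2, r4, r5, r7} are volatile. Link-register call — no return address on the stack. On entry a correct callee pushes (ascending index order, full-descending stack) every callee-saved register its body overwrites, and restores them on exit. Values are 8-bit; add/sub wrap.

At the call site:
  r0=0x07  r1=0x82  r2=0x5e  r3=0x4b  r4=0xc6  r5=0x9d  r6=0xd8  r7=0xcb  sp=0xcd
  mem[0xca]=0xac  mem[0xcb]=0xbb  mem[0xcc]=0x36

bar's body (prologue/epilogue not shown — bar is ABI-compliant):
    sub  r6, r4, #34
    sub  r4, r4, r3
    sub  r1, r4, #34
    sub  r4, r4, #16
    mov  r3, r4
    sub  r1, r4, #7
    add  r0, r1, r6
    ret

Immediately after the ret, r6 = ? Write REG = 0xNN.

REG = 0xd8

prologue: push r3 → mem[0xcc]=0x4b, sp=0xcc
prologue: push r6 → mem[0xcb]=0xd8, sp=0xcb
body[0] sub  r6, r4, #34 → r6=0xa4
body[1] sub  r4, r4, r3 → r4=0x7b
body[2] sub  r1, r4, #34 → r1=0x59
body[3] sub  r4, r4, #16 → r4=0x6b
body[4] mov  r3, r4 → r3=0x6b
body[5] sub  r1, r4, #7 → r1=0x64
body[6] add  r0, r1, r6 → r0=0x08
epilogue: pop r6=0xd8, sp=0xcc
epilogue: pop r3=0x4b, sp=0xcd
r6 is callee-saved → restored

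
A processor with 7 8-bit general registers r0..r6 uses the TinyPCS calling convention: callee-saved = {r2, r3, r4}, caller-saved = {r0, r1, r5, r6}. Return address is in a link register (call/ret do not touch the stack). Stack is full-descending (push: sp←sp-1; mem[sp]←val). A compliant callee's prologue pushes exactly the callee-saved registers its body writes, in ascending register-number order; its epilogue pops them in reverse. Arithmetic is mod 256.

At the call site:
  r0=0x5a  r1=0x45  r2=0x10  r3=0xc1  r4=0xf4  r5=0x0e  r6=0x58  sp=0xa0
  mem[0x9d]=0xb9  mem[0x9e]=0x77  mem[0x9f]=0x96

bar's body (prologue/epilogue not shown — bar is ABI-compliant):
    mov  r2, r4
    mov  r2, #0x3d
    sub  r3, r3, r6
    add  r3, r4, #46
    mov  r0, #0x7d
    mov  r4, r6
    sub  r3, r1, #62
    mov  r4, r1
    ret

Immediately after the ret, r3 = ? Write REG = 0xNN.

REG = 0xc1

prologue: push r2 -> mem[0x9f]=0x10, sp=0x9f
prologue: push r3 -> mem[0x9e]=0xc1, sp=0x9e
prologue: push r4 -> mem[0x9d]=0xf4, sp=0x9d
body[0] mov  r2, r4 -> r2=0xf4
body[1] mov  r2, #0x3d -> r2=0x3d
body[2] sub  r3, r3, r6 -> r3=0x69
body[3] add  r3, r4, #46 -> r3=0x22
body[4] mov  r0, #0x7d -> r0=0x7d
body[5] mov  r4, r6 -> r4=0x58
body[6] sub  r3, r1, #62 -> r3=0x07
body[7] mov  r4, r1 -> r4=0x45
epilogue: pop r4=0xf4, sp=0x9e
epilogue: pop r3=0xc1, sp=0x9f
epilogue: pop r2=0x10, sp=0xa0
r3 is callee-saved -> restored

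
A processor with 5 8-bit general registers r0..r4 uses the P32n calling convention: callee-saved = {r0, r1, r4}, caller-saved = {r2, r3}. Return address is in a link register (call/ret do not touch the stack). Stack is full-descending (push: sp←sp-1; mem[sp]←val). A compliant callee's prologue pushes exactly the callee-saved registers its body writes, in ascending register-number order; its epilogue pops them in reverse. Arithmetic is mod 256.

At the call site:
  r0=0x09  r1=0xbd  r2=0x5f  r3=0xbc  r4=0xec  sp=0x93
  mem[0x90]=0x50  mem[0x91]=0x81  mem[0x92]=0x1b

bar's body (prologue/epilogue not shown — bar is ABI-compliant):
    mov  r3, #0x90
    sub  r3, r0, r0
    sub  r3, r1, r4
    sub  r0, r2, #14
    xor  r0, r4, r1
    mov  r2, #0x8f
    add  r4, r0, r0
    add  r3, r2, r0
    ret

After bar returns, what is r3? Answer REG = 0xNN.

REG = 0xe0

prologue: push r0 → mem[0x92]=0x09, sp=0x92
prologue: push r4 → mem[0x91]=0xec, sp=0x91
body[0] mov  r3, #0x90 → r3=0x90
body[1] sub  r3, r0, r0 → r3=0x00
body[2] sub  r3, r1, r4 → r3=0xd1
body[3] sub  r0, r2, #14 → r0=0x51
body[4] xor  r0, r4, r1 → r0=0x51
body[5] mov  r2, #0x8f → r2=0x8f
body[6] add  r4, r0, r0 → r4=0xa2
body[7] add  r3, r2, r0 → r3=0xe0
epilogue: pop r4=0xec, sp=0x92
epilogue: pop r0=0x09, sp=0x93
r3 is caller-saved → body value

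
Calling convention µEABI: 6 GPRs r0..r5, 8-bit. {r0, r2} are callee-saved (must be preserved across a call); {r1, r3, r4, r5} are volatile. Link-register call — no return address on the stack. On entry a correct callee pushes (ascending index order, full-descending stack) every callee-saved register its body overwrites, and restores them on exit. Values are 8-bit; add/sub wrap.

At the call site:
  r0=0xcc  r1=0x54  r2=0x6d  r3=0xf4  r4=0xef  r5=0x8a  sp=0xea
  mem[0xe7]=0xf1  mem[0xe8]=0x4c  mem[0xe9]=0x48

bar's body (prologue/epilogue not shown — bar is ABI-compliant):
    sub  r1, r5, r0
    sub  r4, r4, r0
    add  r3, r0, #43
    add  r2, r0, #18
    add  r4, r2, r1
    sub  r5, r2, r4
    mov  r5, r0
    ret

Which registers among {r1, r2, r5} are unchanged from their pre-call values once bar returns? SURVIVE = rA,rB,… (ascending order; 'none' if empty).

prologue: push r2 → mem[0xe9]=0x6d, sp=0xe9
body[0] sub  r1, r5, r0 → r1=0xbe
body[1] sub  r4, r4, r0 → r4=0x23
body[2] add  r3, r0, #43 → r3=0xf7
body[3] add  r2, r0, #18 → r2=0xde
body[4] add  r4, r2, r1 → r4=0x9c
body[5] sub  r5, r2, r4 → r5=0x42
body[6] mov  r5, r0 → r5=0xcc
epilogue: pop r2=0x6d, sp=0xea
r1: caller-saved, written=True
r2: callee-saved, written=True
r5: caller-saved, written=True

SURVIVE = r2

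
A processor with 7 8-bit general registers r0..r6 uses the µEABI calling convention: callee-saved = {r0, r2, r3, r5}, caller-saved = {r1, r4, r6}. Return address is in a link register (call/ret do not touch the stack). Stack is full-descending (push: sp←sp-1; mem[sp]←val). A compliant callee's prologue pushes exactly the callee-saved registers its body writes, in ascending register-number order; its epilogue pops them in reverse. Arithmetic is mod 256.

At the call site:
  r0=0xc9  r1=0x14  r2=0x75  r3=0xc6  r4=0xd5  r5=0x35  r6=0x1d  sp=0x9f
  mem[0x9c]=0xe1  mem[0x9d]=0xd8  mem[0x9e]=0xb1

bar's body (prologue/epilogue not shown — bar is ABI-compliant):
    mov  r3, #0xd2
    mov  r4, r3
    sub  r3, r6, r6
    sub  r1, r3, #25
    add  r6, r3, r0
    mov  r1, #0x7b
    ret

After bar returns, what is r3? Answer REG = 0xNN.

REG = 0xc6

prologue: push r3 -> mem[0x9e]=0xc6, sp=0x9e
body[0] mov  r3, #0xd2 -> r3=0xd2
body[1] mov  r4, r3 -> r4=0xd2
body[2] sub  r3, r6, r6 -> r3=0x00
body[3] sub  r1, r3, #25 -> r1=0xe7
body[4] add  r6, r3, r0 -> r6=0xc9
body[5] mov  r1, #0x7b -> r1=0x7b
epilogue: pop r3=0xc6, sp=0x9f
r3 is callee-saved -> restored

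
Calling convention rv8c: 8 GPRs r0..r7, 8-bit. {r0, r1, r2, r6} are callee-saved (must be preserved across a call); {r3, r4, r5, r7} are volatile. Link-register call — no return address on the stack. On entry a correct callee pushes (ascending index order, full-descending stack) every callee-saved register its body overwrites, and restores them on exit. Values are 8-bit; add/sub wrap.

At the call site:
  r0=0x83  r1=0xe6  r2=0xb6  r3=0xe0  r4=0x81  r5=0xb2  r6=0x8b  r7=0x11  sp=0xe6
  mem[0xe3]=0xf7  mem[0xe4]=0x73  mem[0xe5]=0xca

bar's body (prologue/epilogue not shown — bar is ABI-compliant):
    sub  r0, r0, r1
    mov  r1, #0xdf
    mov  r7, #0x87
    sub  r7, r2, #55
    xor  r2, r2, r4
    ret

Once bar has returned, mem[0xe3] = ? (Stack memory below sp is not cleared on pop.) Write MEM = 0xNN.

prologue: push r0 → mem[0xe5]=0x83, sp=0xe5
prologue: push r1 → mem[0xe4]=0xe6, sp=0xe4
prologue: push r2 → mem[0xe3]=0xb6, sp=0xe3
body[0] sub  r0, r0, r1 → r0=0x9d
body[1] mov  r1, #0xdf → r1=0xdf
body[2] mov  r7, #0x87 → r7=0x87
body[3] sub  r7, r2, #55 → r7=0x7f
body[4] xor  r2, r2, r4 → r2=0x37
epilogue: pop r2=0xb6, sp=0xe4
epilogue: pop r1=0xe6, sp=0xe5
epilogue: pop r0=0x83, sp=0xe6
prologue pushed ['r0', 'r1', 'r2'] at ['0xe5', '0xe4', '0xe3']

MEM = 0xb6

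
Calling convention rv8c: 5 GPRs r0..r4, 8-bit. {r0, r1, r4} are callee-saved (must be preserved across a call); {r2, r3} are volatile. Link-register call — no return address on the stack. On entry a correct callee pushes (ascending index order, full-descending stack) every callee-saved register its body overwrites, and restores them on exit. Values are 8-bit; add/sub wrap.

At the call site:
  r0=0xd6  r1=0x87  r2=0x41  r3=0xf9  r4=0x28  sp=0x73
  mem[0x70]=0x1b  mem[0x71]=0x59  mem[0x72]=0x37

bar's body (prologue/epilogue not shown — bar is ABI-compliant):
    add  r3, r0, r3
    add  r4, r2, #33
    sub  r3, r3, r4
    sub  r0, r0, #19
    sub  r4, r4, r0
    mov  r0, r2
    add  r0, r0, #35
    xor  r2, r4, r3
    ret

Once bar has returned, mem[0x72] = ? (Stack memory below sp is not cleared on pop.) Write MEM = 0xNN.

MEM = 0xd6

prologue: push r0 -> mem[0x72]=0xd6, sp=0x72
prologue: push r4 -> mem[0x71]=0x28, sp=0x71
body[0] add  r3, r0, r3 -> r3=0xcf
body[1] add  r4, r2, #33 -> r4=0x62
body[2] sub  r3, r3, r4 -> r3=0x6d
body[3] sub  r0, r0, #19 -> r0=0xc3
body[4] sub  r4, r4, r0 -> r4=0x9f
body[5] mov  r0, r2 -> r0=0x41
body[6] add  r0, r0, #35 -> r0=0x64
body[7] xor  r2, r4, r3 -> r2=0xf2
epilogue: pop r4=0x28, sp=0x72
epilogue: pop r0=0xd6, sp=0x73
prologue pushed ['r0', 'r4'] at ['0x72', '0x71']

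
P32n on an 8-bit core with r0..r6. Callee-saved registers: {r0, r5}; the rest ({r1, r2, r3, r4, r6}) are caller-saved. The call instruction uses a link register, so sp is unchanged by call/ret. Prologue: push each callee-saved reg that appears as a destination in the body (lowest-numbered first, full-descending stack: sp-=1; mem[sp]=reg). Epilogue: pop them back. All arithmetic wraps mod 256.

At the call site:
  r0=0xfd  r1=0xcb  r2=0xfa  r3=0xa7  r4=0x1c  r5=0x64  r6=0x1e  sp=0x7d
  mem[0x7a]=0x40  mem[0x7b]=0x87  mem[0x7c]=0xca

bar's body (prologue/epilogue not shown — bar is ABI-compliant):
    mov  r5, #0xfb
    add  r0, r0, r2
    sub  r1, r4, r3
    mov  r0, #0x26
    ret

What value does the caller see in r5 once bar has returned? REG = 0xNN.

prologue: push r0 → mem[0x7c]=0xfd, sp=0x7c
prologue: push r5 → mem[0x7b]=0x64, sp=0x7b
body[0] mov  r5, #0xfb → r5=0xfb
body[1] add  r0, r0, r2 → r0=0xf7
body[2] sub  r1, r4, r3 → r1=0x75
body[3] mov  r0, #0x26 → r0=0x26
epilogue: pop r5=0x64, sp=0x7c
epilogue: pop r0=0xfd, sp=0x7d
r5 is callee-saved → restored

REG = 0x64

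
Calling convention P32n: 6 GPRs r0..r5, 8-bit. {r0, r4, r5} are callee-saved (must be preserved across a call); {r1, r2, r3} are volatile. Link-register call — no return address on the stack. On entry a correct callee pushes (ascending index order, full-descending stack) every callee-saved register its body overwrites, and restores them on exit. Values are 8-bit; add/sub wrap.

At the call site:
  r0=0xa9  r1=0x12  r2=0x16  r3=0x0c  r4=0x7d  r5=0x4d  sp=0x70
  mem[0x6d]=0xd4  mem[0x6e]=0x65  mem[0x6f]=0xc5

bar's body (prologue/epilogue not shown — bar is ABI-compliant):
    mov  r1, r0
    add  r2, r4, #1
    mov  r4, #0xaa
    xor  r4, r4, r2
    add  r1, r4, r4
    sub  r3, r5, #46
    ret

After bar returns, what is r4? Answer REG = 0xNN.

prologue: push r4 → mem[0x6f]=0x7d, sp=0x6f
body[0] mov  r1, r0 → r1=0xa9
body[1] add  r2, r4, #1 → r2=0x7e
body[2] mov  r4, #0xaa → r4=0xaa
body[3] xor  r4, r4, r2 → r4=0xd4
body[4] add  r1, r4, r4 → r1=0xa8
body[5] sub  r3, r5, #46 → r3=0x1f
epilogue: pop r4=0x7d, sp=0x70
r4 is callee-saved → restored

REG = 0x7d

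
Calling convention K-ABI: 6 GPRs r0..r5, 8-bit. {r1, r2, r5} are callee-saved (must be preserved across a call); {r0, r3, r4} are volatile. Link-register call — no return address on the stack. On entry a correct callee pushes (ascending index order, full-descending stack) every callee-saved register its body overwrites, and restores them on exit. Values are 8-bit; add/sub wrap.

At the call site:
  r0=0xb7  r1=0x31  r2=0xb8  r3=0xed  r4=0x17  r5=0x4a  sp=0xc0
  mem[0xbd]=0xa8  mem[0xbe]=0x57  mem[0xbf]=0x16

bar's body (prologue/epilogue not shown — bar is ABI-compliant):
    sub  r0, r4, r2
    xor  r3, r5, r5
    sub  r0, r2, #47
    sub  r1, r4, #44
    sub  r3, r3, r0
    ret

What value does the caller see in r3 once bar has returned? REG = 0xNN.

REG = 0x77

prologue: push r1 -> mem[0xbf]=0x31, sp=0xbf
body[0] sub  r0, r4, r2 -> r0=0x5f
body[1] xor  r3, r5, r5 -> r3=0x00
body[2] sub  r0, r2, #47 -> r0=0x89
body[3] sub  r1, r4, #44 -> r1=0xeb
body[4] sub  r3, r3, r0 -> r3=0x77
epilogue: pop r1=0x31, sp=0xc0
r3 is caller-saved -> body value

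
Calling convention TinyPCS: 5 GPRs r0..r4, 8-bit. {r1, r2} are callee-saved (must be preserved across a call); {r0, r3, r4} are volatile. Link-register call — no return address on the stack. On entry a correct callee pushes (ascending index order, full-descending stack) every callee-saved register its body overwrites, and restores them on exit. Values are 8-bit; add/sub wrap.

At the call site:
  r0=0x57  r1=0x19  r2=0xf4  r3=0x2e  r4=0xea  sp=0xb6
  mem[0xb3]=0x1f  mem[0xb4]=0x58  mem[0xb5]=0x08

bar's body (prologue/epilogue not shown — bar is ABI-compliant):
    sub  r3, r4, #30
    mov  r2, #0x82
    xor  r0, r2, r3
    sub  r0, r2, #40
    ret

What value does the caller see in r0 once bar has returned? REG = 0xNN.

REG = 0x5a

prologue: push r2 → mem[0xb5]=0xf4, sp=0xb5
body[0] sub  r3, r4, #30 → r3=0xcc
body[1] mov  r2, #0x82 → r2=0x82
body[2] xor  r0, r2, r3 → r0=0x4e
body[3] sub  r0, r2, #40 → r0=0x5a
epilogue: pop r2=0xf4, sp=0xb6
r0 is caller-saved → body value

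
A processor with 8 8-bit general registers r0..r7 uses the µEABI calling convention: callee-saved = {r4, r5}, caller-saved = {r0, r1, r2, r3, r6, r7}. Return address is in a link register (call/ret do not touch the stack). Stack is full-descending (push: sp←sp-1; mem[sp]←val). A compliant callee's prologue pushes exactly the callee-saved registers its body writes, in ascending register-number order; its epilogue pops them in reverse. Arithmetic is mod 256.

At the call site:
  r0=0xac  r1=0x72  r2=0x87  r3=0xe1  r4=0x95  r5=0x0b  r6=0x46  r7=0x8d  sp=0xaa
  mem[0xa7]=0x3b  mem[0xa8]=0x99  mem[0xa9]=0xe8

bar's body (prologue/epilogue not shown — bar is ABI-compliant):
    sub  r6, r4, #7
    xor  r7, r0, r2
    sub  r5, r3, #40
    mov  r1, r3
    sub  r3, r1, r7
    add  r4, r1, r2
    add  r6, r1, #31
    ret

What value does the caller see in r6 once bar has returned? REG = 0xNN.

REG = 0x00

prologue: push r4 → mem[0xa9]=0x95, sp=0xa9
prologue: push r5 → mem[0xa8]=0x0b, sp=0xa8
body[0] sub  r6, r4, #7 → r6=0x8e
body[1] xor  r7, r0, r2 → r7=0x2b
body[2] sub  r5, r3, #40 → r5=0xb9
body[3] mov  r1, r3 → r1=0xe1
body[4] sub  r3, r1, r7 → r3=0xb6
body[5] add  r4, r1, r2 → r4=0x68
body[6] add  r6, r1, #31 → r6=0x00
epilogue: pop r5=0x0b, sp=0xa9
epilogue: pop r4=0x95, sp=0xaa
r6 is caller-saved → body value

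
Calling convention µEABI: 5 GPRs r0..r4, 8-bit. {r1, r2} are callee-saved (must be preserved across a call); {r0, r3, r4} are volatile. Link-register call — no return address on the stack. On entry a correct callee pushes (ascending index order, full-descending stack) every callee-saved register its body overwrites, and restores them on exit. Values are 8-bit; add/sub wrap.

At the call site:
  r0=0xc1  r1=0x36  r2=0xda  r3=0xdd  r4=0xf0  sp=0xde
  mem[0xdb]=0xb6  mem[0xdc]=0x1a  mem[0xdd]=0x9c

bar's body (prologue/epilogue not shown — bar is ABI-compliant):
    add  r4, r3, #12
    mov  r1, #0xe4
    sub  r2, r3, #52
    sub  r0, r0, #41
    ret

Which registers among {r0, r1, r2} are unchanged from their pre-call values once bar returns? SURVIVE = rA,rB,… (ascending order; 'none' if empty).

SURVIVE = r1,r2

prologue: push r1 -> mem[0xdd]=0x36, sp=0xdd
prologue: push r2 -> mem[0xdc]=0xda, sp=0xdc
body[0] add  r4, r3, #12 -> r4=0xe9
body[1] mov  r1, #0xe4 -> r1=0xe4
body[2] sub  r2, r3, #52 -> r2=0xa9
body[3] sub  r0, r0, #41 -> r0=0x98
epilogue: pop r2=0xda, sp=0xdd
epilogue: pop r1=0x36, sp=0xde
r0: caller-saved, written=True
r1: callee-saved, written=True
r2: callee-saved, written=True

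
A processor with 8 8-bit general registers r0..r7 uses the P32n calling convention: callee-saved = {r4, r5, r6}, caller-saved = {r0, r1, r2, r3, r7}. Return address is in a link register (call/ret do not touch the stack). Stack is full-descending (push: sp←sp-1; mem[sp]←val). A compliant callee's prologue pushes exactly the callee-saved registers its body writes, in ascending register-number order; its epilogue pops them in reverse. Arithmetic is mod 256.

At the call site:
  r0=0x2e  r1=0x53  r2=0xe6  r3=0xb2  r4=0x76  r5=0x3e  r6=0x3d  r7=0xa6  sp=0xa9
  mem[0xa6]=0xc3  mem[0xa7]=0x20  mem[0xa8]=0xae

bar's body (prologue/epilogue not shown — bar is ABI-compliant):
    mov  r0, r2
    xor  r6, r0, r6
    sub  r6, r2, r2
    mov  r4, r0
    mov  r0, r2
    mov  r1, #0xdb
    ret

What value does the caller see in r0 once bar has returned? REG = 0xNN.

REG = 0xe6

prologue: push r4 -> mem[0xa8]=0x76, sp=0xa8
prologue: push r6 -> mem[0xa7]=0x3d, sp=0xa7
body[0] mov  r0, r2 -> r0=0xe6
body[1] xor  r6, r0, r6 -> r6=0xdb
body[2] sub  r6, r2, r2 -> r6=0x00
body[3] mov  r4, r0 -> r4=0xe6
body[4] mov  r0, r2 -> r0=0xe6
body[5] mov  r1, #0xdb -> r1=0xdb
epilogue: pop r6=0x3d, sp=0xa8
epilogue: pop r4=0x76, sp=0xa9
r0 is caller-saved -> body value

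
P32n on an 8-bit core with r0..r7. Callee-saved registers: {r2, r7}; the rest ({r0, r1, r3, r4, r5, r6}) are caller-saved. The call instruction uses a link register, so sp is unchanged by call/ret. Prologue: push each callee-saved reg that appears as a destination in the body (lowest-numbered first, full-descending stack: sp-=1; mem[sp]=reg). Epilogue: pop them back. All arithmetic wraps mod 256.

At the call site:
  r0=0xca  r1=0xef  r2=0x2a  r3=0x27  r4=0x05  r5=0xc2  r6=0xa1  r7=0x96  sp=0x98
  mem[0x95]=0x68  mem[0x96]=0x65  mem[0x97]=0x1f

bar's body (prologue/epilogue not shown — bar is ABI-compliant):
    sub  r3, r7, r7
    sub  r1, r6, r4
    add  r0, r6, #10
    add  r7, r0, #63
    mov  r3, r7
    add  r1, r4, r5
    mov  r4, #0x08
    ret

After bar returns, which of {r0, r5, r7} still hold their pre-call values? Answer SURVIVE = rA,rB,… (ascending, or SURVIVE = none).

SURVIVE = r5,r7

prologue: push r7 -> mem[0x97]=0x96, sp=0x97
body[0] sub  r3, r7, r7 -> r3=0x00
body[1] sub  r1, r6, r4 -> r1=0x9c
body[2] add  r0, r6, #10 -> r0=0xab
body[3] add  r7, r0, #63 -> r7=0xea
body[4] mov  r3, r7 -> r3=0xea
body[5] add  r1, r4, r5 -> r1=0xc7
body[6] mov  r4, #0x08 -> r4=0x08
epilogue: pop r7=0x96, sp=0x98
r0: caller-saved, written=True
r5: caller-saved, written=False
r7: callee-saved, written=True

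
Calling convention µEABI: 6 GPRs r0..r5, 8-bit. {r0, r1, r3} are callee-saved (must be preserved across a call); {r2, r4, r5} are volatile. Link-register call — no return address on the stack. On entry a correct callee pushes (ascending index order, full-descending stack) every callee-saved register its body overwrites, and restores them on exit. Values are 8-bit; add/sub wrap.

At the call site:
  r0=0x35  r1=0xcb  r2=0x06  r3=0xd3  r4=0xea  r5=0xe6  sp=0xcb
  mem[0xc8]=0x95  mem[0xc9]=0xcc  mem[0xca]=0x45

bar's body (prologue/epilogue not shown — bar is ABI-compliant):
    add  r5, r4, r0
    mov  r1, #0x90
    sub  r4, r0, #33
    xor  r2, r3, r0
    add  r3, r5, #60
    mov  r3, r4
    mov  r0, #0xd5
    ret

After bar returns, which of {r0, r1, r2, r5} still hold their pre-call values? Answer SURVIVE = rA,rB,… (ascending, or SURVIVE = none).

SURVIVE = r0,r1

prologue: push r0 → mem[0xca]=0x35, sp=0xca
prologue: push r1 → mem[0xc9]=0xcb, sp=0xc9
prologue: push r3 → mem[0xc8]=0xd3, sp=0xc8
body[0] add  r5, r4, r0 → r5=0x1f
body[1] mov  r1, #0x90 → r1=0x90
body[2] sub  r4, r0, #33 → r4=0x14
body[3] xor  r2, r3, r0 → r2=0xe6
body[4] add  r3, r5, #60 → r3=0x5b
body[5] mov  r3, r4 → r3=0x14
body[6] mov  r0, #0xd5 → r0=0xd5
epilogue: pop r3=0xd3, sp=0xc9
epilogue: pop r1=0xcb, sp=0xca
epilogue: pop r0=0x35, sp=0xcb
r0: callee-saved, written=True
r1: callee-saved, written=True
r2: caller-saved, written=True
r5: caller-saved, written=True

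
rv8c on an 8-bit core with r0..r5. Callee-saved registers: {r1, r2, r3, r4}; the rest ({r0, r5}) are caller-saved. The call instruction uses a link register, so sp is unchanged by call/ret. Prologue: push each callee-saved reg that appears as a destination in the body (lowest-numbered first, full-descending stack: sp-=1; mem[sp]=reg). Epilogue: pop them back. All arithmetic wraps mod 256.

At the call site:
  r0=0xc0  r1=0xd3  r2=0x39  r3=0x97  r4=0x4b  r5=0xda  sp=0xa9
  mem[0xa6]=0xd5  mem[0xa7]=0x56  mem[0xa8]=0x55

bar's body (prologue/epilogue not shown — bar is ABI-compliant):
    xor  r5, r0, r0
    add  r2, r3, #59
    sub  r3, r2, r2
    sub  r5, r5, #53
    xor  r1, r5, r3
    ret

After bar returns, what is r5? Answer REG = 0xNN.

prologue: push r1 → mem[0xa8]=0xd3, sp=0xa8
prologue: push r2 → mem[0xa7]=0x39, sp=0xa7
prologue: push r3 → mem[0xa6]=0x97, sp=0xa6
body[0] xor  r5, r0, r0 → r5=0x00
body[1] add  r2, r3, #59 → r2=0xd2
body[2] sub  r3, r2, r2 → r3=0x00
body[3] sub  r5, r5, #53 → r5=0xcb
body[4] xor  r1, r5, r3 → r1=0xcb
epilogue: pop r3=0x97, sp=0xa7
epilogue: pop r2=0x39, sp=0xa8
epilogue: pop r1=0xd3, sp=0xa9
r5 is caller-saved → body value

REG = 0xcb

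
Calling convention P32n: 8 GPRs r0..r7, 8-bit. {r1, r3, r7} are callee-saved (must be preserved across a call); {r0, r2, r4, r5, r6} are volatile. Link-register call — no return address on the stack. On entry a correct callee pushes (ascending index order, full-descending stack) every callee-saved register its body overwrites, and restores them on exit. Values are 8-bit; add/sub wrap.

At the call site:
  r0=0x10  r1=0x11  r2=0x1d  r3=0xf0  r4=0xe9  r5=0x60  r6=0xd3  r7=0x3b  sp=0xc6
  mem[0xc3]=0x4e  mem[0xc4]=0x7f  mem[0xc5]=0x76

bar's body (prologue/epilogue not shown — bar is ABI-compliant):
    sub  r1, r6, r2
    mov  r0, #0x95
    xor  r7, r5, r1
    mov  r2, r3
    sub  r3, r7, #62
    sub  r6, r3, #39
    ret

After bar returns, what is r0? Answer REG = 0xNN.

REG = 0x95

prologue: push r1 → mem[0xc5]=0x11, sp=0xc5
prologue: push r3 → mem[0xc4]=0xf0, sp=0xc4
prologue: push r7 → mem[0xc3]=0x3b, sp=0xc3
body[0] sub  r1, r6, r2 → r1=0xb6
body[1] mov  r0, #0x95 → r0=0x95
body[2] xor  r7, r5, r1 → r7=0xd6
body[3] mov  r2, r3 → r2=0xf0
body[4] sub  r3, r7, #62 → r3=0x98
body[5] sub  r6, r3, #39 → r6=0x71
epilogue: pop r7=0x3b, sp=0xc4
epilogue: pop r3=0xf0, sp=0xc5
epilogue: pop r1=0x11, sp=0xc6
r0 is caller-saved → body value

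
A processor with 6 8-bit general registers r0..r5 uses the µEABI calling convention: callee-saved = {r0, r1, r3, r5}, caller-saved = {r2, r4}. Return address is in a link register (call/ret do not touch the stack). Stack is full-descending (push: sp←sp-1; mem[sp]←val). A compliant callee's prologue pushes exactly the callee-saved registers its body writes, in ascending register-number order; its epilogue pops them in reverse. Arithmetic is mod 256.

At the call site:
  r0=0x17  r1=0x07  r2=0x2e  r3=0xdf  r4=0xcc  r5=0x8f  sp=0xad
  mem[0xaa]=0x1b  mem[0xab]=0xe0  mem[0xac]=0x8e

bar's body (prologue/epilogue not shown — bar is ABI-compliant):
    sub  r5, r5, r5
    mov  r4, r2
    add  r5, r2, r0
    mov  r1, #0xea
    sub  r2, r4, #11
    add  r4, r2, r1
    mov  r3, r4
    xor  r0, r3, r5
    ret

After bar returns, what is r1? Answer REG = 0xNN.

REG = 0x07

prologue: push r0 -> mem[0xac]=0x17, sp=0xac
prologue: push r1 -> mem[0xab]=0x07, sp=0xab
prologue: push r3 -> mem[0xaa]=0xdf, sp=0xaa
prologue: push r5 -> mem[0xa9]=0x8f, sp=0xa9
body[0] sub  r5, r5, r5 -> r5=0x00
body[1] mov  r4, r2 -> r4=0x2e
body[2] add  r5, r2, r0 -> r5=0x45
body[3] mov  r1, #0xea -> r1=0xea
body[4] sub  r2, r4, #11 -> r2=0x23
body[5] add  r4, r2, r1 -> r4=0x0d
body[6] mov  r3, r4 -> r3=0x0d
body[7] xor  r0, r3, r5 -> r0=0x48
epilogue: pop r5=0x8f, sp=0xaa
epilogue: pop r3=0xdf, sp=0xab
epilogue: pop r1=0x07, sp=0xac
epilogue: pop r0=0x17, sp=0xad
r1 is callee-saved -> restored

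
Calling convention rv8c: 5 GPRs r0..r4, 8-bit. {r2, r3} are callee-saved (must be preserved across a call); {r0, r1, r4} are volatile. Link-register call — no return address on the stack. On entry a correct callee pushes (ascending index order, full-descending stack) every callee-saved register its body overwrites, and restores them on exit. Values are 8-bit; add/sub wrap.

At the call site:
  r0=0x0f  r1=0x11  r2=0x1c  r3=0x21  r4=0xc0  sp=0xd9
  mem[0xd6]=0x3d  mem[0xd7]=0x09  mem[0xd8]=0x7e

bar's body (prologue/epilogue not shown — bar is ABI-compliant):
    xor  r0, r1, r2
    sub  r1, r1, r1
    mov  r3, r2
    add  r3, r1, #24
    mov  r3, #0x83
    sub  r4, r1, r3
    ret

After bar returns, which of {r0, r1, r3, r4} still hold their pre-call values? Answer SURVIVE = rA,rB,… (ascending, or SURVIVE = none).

SURVIVE = r3

prologue: push r3 -> mem[0xd8]=0x21, sp=0xd8
body[0] xor  r0, r1, r2 -> r0=0x0d
body[1] sub  r1, r1, r1 -> r1=0x00
body[2] mov  r3, r2 -> r3=0x1c
body[3] add  r3, r1, #24 -> r3=0x18
body[4] mov  r3, #0x83 -> r3=0x83
body[5] sub  r4, r1, r3 -> r4=0x7d
epilogue: pop r3=0x21, sp=0xd9
r0: caller-saved, written=True
r1: caller-saved, written=True
r3: callee-saved, written=True
r4: caller-saved, written=True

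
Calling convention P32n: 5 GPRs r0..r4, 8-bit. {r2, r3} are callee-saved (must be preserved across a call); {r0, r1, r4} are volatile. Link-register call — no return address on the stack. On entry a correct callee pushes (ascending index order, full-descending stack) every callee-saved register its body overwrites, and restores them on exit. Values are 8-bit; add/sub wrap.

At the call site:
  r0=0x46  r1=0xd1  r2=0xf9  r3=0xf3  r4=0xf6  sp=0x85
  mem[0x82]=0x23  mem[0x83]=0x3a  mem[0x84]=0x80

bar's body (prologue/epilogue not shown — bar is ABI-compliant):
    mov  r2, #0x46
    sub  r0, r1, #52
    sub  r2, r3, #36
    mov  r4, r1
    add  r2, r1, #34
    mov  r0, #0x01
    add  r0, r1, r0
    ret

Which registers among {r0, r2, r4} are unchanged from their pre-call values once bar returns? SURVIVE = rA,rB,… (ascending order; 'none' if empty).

SURVIVE = r2

prologue: push r2 → mem[0x84]=0xf9, sp=0x84
body[0] mov  r2, #0x46 → r2=0x46
body[1] sub  r0, r1, #52 → r0=0x9d
body[2] sub  r2, r3, #36 → r2=0xcf
body[3] mov  r4, r1 → r4=0xd1
body[4] add  r2, r1, #34 → r2=0xf3
body[5] mov  r0, #0x01 → r0=0x01
body[6] add  r0, r1, r0 → r0=0xd2
epilogue: pop r2=0xf9, sp=0x85
r0: caller-saved, written=True
r2: callee-saved, written=True
r4: caller-saved, written=True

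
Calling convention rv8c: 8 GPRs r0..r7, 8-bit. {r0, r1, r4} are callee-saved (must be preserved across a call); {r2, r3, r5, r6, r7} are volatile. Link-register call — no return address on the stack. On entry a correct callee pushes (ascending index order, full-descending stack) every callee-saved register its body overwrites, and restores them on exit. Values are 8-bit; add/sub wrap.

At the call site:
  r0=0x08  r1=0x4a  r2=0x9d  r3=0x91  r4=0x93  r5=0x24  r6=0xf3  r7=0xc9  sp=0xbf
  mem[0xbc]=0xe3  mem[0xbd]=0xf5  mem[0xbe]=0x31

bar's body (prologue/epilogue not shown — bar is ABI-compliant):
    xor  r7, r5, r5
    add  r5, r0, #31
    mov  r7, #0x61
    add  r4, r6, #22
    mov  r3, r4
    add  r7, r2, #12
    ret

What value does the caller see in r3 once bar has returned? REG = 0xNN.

prologue: push r4 → mem[0xbe]=0x93, sp=0xbe
body[0] xor  r7, r5, r5 → r7=0x00
body[1] add  r5, r0, #31 → r5=0x27
body[2] mov  r7, #0x61 → r7=0x61
body[3] add  r4, r6, #22 → r4=0x09
body[4] mov  r3, r4 → r3=0x09
body[5] add  r7, r2, #12 → r7=0xa9
epilogue: pop r4=0x93, sp=0xbf
r3 is caller-saved → body value

REG = 0x09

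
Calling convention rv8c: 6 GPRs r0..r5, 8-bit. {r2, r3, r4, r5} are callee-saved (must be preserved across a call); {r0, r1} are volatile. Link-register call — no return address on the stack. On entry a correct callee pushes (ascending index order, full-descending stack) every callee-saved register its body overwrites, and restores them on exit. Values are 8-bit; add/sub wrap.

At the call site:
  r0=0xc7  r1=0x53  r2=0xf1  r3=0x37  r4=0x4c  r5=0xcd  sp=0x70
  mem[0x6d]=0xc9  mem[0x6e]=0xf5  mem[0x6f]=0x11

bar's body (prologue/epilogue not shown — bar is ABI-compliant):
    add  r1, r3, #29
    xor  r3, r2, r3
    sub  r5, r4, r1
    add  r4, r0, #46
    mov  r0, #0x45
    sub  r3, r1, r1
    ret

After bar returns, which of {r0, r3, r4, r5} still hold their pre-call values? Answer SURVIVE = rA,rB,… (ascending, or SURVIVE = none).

SURVIVE = r3,r4,r5

prologue: push r3 -> mem[0x6f]=0x37, sp=0x6f
prologue: push r4 -> mem[0x6e]=0x4c, sp=0x6e
prologue: push r5 -> mem[0x6d]=0xcd, sp=0x6d
body[0] add  r1, r3, #29 -> r1=0x54
body[1] xor  r3, r2, r3 -> r3=0xc6
body[2] sub  r5, r4, r1 -> r5=0xf8
body[3] add  r4, r0, #46 -> r4=0xf5
body[4] mov  r0, #0x45 -> r0=0x45
body[5] sub  r3, r1, r1 -> r3=0x00
epilogue: pop r5=0xcd, sp=0x6e
epilogue: pop r4=0x4c, sp=0x6f
epilogue: pop r3=0x37, sp=0x70
r0: caller-saved, written=True
r3: callee-saved, written=True
r4: callee-saved, written=True
r5: callee-saved, written=True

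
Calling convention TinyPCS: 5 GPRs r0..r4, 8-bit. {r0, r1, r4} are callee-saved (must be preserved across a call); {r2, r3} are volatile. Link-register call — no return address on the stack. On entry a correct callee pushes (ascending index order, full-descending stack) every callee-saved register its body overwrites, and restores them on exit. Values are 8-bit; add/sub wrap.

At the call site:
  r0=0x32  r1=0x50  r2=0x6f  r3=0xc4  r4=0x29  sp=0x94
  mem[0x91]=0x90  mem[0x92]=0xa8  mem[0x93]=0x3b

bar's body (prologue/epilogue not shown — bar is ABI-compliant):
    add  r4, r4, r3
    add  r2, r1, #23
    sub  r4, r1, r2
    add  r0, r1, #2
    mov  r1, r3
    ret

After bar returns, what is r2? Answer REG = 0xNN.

REG = 0x67

prologue: push r0 -> mem[0x93]=0x32, sp=0x93
prologue: push r1 -> mem[0x92]=0x50, sp=0x92
prologue: push r4 -> mem[0x91]=0x29, sp=0x91
body[0] add  r4, r4, r3 -> r4=0xed
body[1] add  r2, r1, #23 -> r2=0x67
body[2] sub  r4, r1, r2 -> r4=0xe9
body[3] add  r0, r1, #2 -> r0=0x52
body[4] mov  r1, r3 -> r1=0xc4
epilogue: pop r4=0x29, sp=0x92
epilogue: pop r1=0x50, sp=0x93
epilogue: pop r0=0x32, sp=0x94
r2 is caller-saved -> body value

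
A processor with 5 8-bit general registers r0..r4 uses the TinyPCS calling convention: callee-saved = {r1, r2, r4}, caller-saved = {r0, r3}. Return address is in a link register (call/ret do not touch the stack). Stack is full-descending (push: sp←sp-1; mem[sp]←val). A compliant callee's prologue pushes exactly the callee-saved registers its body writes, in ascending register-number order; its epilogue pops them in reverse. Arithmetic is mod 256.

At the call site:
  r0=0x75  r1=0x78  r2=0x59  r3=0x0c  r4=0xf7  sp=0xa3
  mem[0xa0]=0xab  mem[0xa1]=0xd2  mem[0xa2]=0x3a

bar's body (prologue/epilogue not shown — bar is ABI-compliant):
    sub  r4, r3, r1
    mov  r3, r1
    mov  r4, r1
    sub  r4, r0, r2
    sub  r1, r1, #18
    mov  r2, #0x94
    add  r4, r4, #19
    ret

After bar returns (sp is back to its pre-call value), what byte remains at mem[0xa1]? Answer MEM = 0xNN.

MEM = 0x59

prologue: push r1 → mem[0xa2]=0x78, sp=0xa2
prologue: push r2 → mem[0xa1]=0x59, sp=0xa1
prologue: push r4 → mem[0xa0]=0xf7, sp=0xa0
body[0] sub  r4, r3, r1 → r4=0x94
body[1] mov  r3, r1 → r3=0x78
body[2] mov  r4, r1 → r4=0x78
body[3] sub  r4, r0, r2 → r4=0x1c
body[4] sub  r1, r1, #18 → r1=0x66
body[5] mov  r2, #0x94 → r2=0x94
body[6] add  r4, r4, #19 → r4=0x2f
epilogue: pop r4=0xf7, sp=0xa1
epilogue: pop r2=0x59, sp=0xa2
epilogue: pop r1=0x78, sp=0xa3
prologue pushed ['r1', 'r2', 'r4'] at ['0xa2', '0xa1', '0xa0']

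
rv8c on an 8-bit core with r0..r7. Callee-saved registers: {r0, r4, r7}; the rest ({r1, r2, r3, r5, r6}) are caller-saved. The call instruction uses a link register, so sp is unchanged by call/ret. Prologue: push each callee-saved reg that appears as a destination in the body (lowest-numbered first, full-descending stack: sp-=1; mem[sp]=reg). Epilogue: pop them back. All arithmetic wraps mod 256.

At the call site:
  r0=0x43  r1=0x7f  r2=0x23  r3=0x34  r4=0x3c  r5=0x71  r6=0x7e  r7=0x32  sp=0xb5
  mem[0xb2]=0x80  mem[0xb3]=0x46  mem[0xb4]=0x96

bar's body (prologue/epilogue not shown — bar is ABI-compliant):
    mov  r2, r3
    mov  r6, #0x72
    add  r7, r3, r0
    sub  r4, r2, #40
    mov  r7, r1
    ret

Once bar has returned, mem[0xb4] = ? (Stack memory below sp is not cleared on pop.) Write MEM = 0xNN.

prologue: push r4 -> mem[0xb4]=0x3c, sp=0xb4
prologue: push r7 -> mem[0xb3]=0x32, sp=0xb3
body[0] mov  r2, r3 -> r2=0x34
body[1] mov  r6, #0x72 -> r6=0x72
body[2] add  r7, r3, r0 -> r7=0x77
body[3] sub  r4, r2, #40 -> r4=0x0c
body[4] mov  r7, r1 -> r7=0x7f
epilogue: pop r7=0x32, sp=0xb4
epilogue: pop r4=0x3c, sp=0xb5
prologue pushed ['r4', 'r7'] at ['0xb4', '0xb3']

MEM = 0x3c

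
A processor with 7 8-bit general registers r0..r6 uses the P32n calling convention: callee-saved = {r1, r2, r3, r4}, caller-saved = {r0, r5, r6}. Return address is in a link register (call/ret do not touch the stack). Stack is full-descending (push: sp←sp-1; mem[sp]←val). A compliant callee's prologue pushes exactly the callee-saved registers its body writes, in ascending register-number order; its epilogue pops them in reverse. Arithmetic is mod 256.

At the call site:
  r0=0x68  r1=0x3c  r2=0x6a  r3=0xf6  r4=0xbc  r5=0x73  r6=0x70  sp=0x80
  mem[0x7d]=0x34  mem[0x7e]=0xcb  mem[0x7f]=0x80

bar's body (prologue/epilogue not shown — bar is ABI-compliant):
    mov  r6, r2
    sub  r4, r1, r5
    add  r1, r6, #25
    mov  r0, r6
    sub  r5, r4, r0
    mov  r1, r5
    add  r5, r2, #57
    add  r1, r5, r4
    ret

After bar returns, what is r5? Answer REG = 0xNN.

REG = 0xa3

prologue: push r1 -> mem[0x7f]=0x3c, sp=0x7f
prologue: push r4 -> mem[0x7e]=0xbc, sp=0x7e
body[0] mov  r6, r2 -> r6=0x6a
body[1] sub  r4, r1, r5 -> r4=0xc9
body[2] add  r1, r6, #25 -> r1=0x83
body[3] mov  r0, r6 -> r0=0x6a
body[4] sub  r5, r4, r0 -> r5=0x5f
body[5] mov  r1, r5 -> r1=0x5f
body[6] add  r5, r2, #57 -> r5=0xa3
body[7] add  r1, r5, r4 -> r1=0x6c
epilogue: pop r4=0xbc, sp=0x7f
epilogue: pop r1=0x3c, sp=0x80
r5 is caller-saved -> body value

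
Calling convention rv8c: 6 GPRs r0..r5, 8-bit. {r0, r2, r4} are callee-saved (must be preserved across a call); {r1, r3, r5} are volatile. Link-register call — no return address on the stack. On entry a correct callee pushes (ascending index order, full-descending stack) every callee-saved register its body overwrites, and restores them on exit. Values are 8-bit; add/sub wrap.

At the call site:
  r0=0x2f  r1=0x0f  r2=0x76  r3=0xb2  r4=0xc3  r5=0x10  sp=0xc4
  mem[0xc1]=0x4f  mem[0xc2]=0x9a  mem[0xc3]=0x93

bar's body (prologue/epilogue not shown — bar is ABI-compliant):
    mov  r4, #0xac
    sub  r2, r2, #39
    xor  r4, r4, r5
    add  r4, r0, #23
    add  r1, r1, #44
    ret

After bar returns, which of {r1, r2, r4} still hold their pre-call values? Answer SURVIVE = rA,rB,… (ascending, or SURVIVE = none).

SURVIVE = r2,r4

prologue: push r2 -> mem[0xc3]=0x76, sp=0xc3
prologue: push r4 -> mem[0xc2]=0xc3, sp=0xc2
body[0] mov  r4, #0xac -> r4=0xac
body[1] sub  r2, r2, #39 -> r2=0x4f
body[2] xor  r4, r4, r5 -> r4=0xbc
body[3] add  r4, r0, #23 -> r4=0x46
body[4] add  r1, r1, #44 -> r1=0x3b
epilogue: pop r4=0xc3, sp=0xc3
epilogue: pop r2=0x76, sp=0xc4
r1: caller-saved, written=True
r2: callee-saved, written=True
r4: callee-saved, written=True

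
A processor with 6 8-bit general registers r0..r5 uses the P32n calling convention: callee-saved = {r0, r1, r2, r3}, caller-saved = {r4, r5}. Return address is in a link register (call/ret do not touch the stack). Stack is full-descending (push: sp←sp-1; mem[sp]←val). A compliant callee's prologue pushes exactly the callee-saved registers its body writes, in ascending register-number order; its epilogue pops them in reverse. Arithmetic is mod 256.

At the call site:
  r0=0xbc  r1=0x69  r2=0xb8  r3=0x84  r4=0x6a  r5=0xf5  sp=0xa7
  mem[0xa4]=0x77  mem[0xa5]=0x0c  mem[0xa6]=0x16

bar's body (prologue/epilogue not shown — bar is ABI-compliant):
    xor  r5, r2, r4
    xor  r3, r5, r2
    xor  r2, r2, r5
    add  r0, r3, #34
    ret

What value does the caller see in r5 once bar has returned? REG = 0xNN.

REG = 0xd2

prologue: push r0 → mem[0xa6]=0xbc, sp=0xa6
prologue: push r2 → mem[0xa5]=0xb8, sp=0xa5
prologue: push r3 → mem[0xa4]=0x84, sp=0xa4
body[0] xor  r5, r2, r4 → r5=0xd2
body[1] xor  r3, r5, r2 → r3=0x6a
body[2] xor  r2, r2, r5 → r2=0x6a
body[3] add  r0, r3, #34 → r0=0x8c
epilogue: pop r3=0x84, sp=0xa5
epilogue: pop r2=0xb8, sp=0xa6
epilogue: pop r0=0xbc, sp=0xa7
r5 is caller-saved → body value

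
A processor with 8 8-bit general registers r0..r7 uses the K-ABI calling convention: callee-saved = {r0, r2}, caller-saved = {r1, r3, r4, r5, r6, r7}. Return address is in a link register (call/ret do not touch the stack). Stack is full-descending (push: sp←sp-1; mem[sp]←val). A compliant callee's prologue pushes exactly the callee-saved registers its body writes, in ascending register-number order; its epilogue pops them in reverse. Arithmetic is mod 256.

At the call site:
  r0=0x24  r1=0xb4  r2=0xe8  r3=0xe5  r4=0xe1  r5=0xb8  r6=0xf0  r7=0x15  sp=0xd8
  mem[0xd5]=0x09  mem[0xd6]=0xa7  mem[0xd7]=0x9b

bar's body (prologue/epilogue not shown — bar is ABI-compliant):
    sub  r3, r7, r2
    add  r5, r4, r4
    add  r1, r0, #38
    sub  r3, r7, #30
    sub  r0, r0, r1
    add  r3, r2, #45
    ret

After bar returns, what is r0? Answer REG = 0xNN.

prologue: push r0 → mem[0xd7]=0x24, sp=0xd7
body[0] sub  r3, r7, r2 → r3=0x2d
body[1] add  r5, r4, r4 → r5=0xc2
body[2] add  r1, r0, #38 → r1=0x4a
body[3] sub  r3, r7, #30 → r3=0xf7
body[4] sub  r0, r0, r1 → r0=0xda
body[5] add  r3, r2, #45 → r3=0x15
epilogue: pop r0=0x24, sp=0xd8
r0 is callee-saved → restored

REG = 0x24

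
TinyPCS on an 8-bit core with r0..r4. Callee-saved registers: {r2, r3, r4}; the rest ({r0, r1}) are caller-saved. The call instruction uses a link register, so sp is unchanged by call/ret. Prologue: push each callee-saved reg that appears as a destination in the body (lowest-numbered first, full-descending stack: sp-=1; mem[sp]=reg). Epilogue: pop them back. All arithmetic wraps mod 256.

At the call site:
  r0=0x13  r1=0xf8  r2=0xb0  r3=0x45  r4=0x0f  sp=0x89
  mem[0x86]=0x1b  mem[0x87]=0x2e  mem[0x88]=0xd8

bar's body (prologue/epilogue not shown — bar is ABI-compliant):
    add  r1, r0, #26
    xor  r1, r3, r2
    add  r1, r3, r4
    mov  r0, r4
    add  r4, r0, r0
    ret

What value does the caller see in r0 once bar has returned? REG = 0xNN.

prologue: push r4 → mem[0x88]=0x0f, sp=0x88
body[0] add  r1, r0, #26 → r1=0x2d
body[1] xor  r1, r3, r2 → r1=0xf5
body[2] add  r1, r3, r4 → r1=0x54
body[3] mov  r0, r4 → r0=0x0f
body[4] add  r4, r0, r0 → r4=0x1e
epilogue: pop r4=0x0f, sp=0x89
r0 is caller-saved → body value

REG = 0x0f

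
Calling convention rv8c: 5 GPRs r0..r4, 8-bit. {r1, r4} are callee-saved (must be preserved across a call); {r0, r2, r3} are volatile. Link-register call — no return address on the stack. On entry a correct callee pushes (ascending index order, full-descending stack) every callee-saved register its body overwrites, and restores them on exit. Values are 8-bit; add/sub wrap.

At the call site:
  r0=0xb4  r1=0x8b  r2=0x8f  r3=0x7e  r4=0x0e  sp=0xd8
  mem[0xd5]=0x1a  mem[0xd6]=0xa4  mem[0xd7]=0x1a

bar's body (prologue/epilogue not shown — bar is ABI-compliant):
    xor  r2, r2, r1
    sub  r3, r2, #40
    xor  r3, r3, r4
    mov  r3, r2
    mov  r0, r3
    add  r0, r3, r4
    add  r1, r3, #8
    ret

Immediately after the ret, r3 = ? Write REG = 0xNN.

prologue: push r1 → mem[0xd7]=0x8b, sp=0xd7
body[0] xor  r2, r2, r1 → r2=0x04
body[1] sub  r3, r2, #40 → r3=0xdc
body[2] xor  r3, r3, r4 → r3=0xd2
body[3] mov  r3, r2 → r3=0x04
body[4] mov  r0, r3 → r0=0x04
body[5] add  r0, r3, r4 → r0=0x12
body[6] add  r1, r3, #8 → r1=0x0c
epilogue: pop r1=0x8b, sp=0xd8
r3 is caller-saved → body value

REG = 0x04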